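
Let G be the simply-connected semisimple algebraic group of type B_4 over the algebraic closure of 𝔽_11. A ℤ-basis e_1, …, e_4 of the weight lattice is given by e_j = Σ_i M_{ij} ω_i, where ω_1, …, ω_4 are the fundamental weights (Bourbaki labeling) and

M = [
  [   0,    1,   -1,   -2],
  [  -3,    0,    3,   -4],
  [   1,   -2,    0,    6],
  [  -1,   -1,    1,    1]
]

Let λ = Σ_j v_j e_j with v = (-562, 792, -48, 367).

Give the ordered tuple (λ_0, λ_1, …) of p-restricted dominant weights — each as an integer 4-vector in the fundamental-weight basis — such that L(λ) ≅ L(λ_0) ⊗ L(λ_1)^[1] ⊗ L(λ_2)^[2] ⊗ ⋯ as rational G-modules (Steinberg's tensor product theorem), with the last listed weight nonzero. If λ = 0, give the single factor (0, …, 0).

((7, 8, 1, 1), (9, 6, 5, 8))

Compute c_i = Σ_j M_{ij} v_j with v = (-562, 792, -48, 367):
  c_1 = (0)·(-562) + (1)·(792) + (-1)·(-48) + (-2)·(367) = 106
  c_2 = (-3)·(-562) + (0)·(792) + (3)·(-48) + (-4)·(367) = 74
  c_3 = (1)·(-562) + (-2)·(792) + (0)·(-48) + (6)·(367) = 56
  c_4 = (-1)·(-562) + (-1)·(792) + (1)·(-48) + (1)·(367) = 89
p = 11; digits c_i = Σ_j d_{ij}·11^j, 0 ≤ d_{ij} < 11:
  c_1 = 106 = 7·11^0 + 9·11^1
  c_2 = 74 = 8·11^0 + 6·11^1
  c_3 = 56 = 1·11^0 + 5·11^1
  c_4 = 89 = 1·11^0 + 8·11^1
p-restricted factor λ_0 = (7, 8, 1, 1)
p-restricted factor λ_1 = (9, 6, 5, 8)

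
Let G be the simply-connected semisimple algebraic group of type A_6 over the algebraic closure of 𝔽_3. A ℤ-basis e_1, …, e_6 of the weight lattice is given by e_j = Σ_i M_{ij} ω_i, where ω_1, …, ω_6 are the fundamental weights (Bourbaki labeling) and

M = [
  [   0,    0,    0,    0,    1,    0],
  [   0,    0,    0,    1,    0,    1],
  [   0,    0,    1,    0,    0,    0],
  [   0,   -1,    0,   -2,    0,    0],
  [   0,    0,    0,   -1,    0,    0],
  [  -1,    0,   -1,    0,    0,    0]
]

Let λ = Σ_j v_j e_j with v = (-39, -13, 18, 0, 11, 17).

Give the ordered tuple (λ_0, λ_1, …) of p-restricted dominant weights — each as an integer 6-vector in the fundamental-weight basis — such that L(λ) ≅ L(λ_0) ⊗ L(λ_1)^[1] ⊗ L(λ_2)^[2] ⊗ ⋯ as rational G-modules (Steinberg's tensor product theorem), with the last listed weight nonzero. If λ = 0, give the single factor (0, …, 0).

((2, 2, 0, 1, 0, 0), (0, 2, 0, 1, 0, 1), (1, 1, 2, 1, 0, 2))

ω-coordinates c = M·v, v = (-39, -13, 18, 0, 11, 17):
  c_1 = (0)·(-39) + (0)·(-13) + 0·18 + 0·0 + 1·11 + 0·17 = 11
  c_2 = (0)·(-39) + (0)·(-13) + 0·18 + 1·0 + 0·11 + 1·17 = 17
  c_3 = (0)·(-39) + (0)·(-13) + 1·18 + 0·0 + 0·11 + 0·17 = 18
  c_4 = (0)·(-39) + (-1)·(-13) + 0·18 + (-2)·(0) + 0·11 + 0·17 = 13
  c_5 = (0)·(-39) + (0)·(-13) + 0·18 + (-1)·(0) + 0·11 + 0·17 = 0
  c_6 = (-1)·(-39) + (0)·(-13) + (-1)·(18) + 0·0 + 0·11 + 0·17 = 21
Writing each c_i in base p = 3:
  c_1 = 11 = 2·3^0 + 0·3^1 + 1·3^2
  c_2 = 17 = 2·3^0 + 2·3^1 + 1·3^2
  c_3 = 18 = 0·3^0 + 0·3^1 + 2·3^2
  c_4 = 13 = 1·3^0 + 1·3^1 + 1·3^2
  c_5 = 0
  c_6 = 21 = 0·3^0 + 1·3^1 + 2·3^2
Factor λ_0 = (2, 2, 0, 1, 0, 0)
Factor λ_1 = (0, 2, 0, 1, 0, 1)
Factor λ_2 = (1, 1, 2, 1, 0, 2)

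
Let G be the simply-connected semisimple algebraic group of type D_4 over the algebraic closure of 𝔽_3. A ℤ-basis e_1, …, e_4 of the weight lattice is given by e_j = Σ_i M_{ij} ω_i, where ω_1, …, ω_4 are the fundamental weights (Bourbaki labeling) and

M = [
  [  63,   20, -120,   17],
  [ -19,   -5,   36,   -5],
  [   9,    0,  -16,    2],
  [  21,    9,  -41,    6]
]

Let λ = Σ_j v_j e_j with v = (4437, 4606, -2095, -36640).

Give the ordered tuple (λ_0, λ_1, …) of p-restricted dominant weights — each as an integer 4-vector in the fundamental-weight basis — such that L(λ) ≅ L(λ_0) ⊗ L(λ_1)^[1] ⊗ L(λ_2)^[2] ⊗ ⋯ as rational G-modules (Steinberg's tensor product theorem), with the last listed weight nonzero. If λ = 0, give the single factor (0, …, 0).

((0, 0, 2, 2), (0, 2, 0, 0), (1, 1, 1, 1), (0, 1, 0, 1), (2, 2, 2, 2), (0, 1, 0, 2))

ω-coordinates c = M·v, v = (4437, 4606, -2095, -36640):
  c_1 = 63·4437 + 20·4606 + (-120)·(-2095) + (17)·(-36640) = 171
  c_2 = (-19)·(4437) + (-5)·(4606) + (36)·(-2095) + (-5)·(-36640) = 447
  c_3 = 9·4437 + 0·4606 + (-16)·(-2095) + (2)·(-36640) = 173
  c_4 = 21·4437 + 9·4606 + (-41)·(-2095) + (6)·(-36640) = 686
Base-3 expansion of each c_i:
  c_1 = 171 = 0·3^0 + 0·3^1 + 1·3^2 + 0·3^3 + 2·3^4
  c_2 = 447 = 0·3^0 + 2·3^1 + 1·3^2 + 1·3^3 + 2·3^4 + 1·3^5
  c_3 = 173 = 2·3^0 + 0·3^1 + 1·3^2 + 0·3^3 + 2·3^4
  c_4 = 686 = 2·3^0 + 0·3^1 + 1·3^2 + 1·3^3 + 2·3^4 + 2·3^5
Factor λ_0 = (0, 0, 2, 2)
Factor λ_1 = (0, 2, 0, 0)
Factor λ_2 = (1, 1, 1, 1)
Factor λ_3 = (0, 1, 0, 1)
Factor λ_4 = (2, 2, 2, 2)
Factor λ_5 = (0, 1, 0, 2)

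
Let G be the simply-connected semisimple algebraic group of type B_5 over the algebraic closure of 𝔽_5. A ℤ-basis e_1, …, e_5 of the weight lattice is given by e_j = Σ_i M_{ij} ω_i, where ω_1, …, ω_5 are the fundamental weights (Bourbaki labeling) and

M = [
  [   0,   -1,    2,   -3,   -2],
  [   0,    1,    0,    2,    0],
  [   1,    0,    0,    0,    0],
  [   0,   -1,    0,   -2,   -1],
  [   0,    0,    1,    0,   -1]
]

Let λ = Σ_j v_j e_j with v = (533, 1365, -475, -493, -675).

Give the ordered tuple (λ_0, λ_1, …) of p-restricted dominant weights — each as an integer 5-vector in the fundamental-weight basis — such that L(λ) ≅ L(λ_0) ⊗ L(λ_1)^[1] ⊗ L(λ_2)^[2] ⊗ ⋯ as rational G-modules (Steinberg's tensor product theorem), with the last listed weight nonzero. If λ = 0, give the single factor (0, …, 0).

((4, 4, 3, 1, 0), (2, 0, 1, 4, 0), (0, 0, 1, 1, 3), (4, 3, 4, 2, 1))

ω-coordinates c = M·v, v = (533, 1365, -475, -493, -675):
  c_1 = (0)·(533) + (-1)·(1365) + (2)·(-475) + (-3)·(-493) + (-2)·(-675) = 514
  c_2 = (0)·(533) + (1)·(1365) + (0)·(-475) + (2)·(-493) + (0)·(-675) = 379
  c_3 = (1)·(533) + (0)·(1365) + (0)·(-475) + (0)·(-493) + (0)·(-675) = 533
  c_4 = (0)·(533) + (-1)·(1365) + (0)·(-475) + (-2)·(-493) + (-1)·(-675) = 296
  c_5 = (0)·(533) + (0)·(1365) + (1)·(-475) + (0)·(-493) + (-1)·(-675) = 200
Expand coordinatewise in base 5:
  c_1 = 514 = 4·5^0 + 2·5^1 + 0·5^2 + 4·5^3
  c_2 = 379 = 4·5^0 + 0·5^1 + 0·5^2 + 3·5^3
  c_3 = 533 = 3·5^0 + 1·5^1 + 1·5^2 + 4·5^3
  c_4 = 296 = 1·5^0 + 4·5^1 + 1·5^2 + 2·5^3
  c_5 = 200 = 0·5^0 + 0·5^1 + 3·5^2 + 1·5^3
Factor λ_0 = (4, 4, 3, 1, 0)
Factor λ_1 = (2, 0, 1, 4, 0)
Factor λ_2 = (0, 0, 1, 1, 3)
Factor λ_3 = (4, 3, 4, 2, 1)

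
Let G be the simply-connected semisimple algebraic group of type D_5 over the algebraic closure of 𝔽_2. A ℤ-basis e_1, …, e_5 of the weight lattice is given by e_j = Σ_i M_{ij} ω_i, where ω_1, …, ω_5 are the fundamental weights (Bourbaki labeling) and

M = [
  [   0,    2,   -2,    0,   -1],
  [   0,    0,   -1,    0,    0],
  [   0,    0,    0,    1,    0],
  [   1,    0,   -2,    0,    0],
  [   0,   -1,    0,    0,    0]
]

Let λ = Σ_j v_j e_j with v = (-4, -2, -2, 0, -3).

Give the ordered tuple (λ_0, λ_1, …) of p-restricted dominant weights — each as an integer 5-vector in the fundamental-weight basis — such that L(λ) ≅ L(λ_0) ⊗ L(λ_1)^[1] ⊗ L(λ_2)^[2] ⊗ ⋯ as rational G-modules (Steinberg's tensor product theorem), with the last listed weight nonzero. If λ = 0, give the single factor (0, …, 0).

Change of basis e → ω: c = M·v where v = (-4, -2, -2, 0, -3):
  c_1 = (0)·(-4) + (2)·(-2) + (-2)·(-2) + (0)·(0) + (-1)·(-3) = 3
  c_2 = (0)·(-4) + (0)·(-2) + (-1)·(-2) + (0)·(0) + (0)·(-3) = 2
  c_3 = (0)·(-4) + (0)·(-2) + (0)·(-2) + (1)·(0) + (0)·(-3) = 0
  c_4 = (1)·(-4) + (0)·(-2) + (-2)·(-2) + (0)·(0) + (0)·(-3) = 0
  c_5 = (0)·(-4) + (-1)·(-2) + (0)·(-2) + (0)·(0) + (0)·(-3) = 2
p = 2; digits c_i = Σ_j d_{ij}·2^j, 0 ≤ d_{ij} < 2:
  c_1 = 3 = 1·2^0 + 1·2^1
  c_2 = 2 = 0·2^0 + 1·2^1
  c_3 = 0
  c_4 = 0
  c_5 = 2 = 0·2^0 + 1·2^1
p-restricted factor λ_0 = (1, 0, 0, 0, 0)
p-restricted factor λ_1 = (1, 1, 0, 0, 1)

((1, 0, 0, 0, 0), (1, 1, 0, 0, 1))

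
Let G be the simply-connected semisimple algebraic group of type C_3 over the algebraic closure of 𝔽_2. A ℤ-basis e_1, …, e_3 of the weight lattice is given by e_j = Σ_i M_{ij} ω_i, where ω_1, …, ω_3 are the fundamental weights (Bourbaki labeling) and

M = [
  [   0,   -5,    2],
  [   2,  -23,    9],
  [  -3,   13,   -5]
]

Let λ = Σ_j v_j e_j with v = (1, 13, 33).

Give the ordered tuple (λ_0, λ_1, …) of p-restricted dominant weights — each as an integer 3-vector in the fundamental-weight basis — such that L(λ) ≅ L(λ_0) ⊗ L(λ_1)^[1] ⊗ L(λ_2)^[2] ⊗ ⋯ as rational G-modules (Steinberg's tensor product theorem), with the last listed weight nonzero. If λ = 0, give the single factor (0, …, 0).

((1, 0, 1),)

ω-coordinates c = M·v, v = (1, 13, 33):
  c_1 = (0)·(1) + (-5)·(13) + (2)·(33) = 1
  c_2 = (2)·(1) + (-23)·(13) + (9)·(33) = 0
  c_3 = (-3)·(1) + (13)·(13) + (-5)·(33) = 1
Writing each c_i in base p = 2:
  c_1 = 1 = 1·2^0
  c_2 = 0
  c_3 = 1 = 1·2^0
Factor λ_0 = (1, 0, 1)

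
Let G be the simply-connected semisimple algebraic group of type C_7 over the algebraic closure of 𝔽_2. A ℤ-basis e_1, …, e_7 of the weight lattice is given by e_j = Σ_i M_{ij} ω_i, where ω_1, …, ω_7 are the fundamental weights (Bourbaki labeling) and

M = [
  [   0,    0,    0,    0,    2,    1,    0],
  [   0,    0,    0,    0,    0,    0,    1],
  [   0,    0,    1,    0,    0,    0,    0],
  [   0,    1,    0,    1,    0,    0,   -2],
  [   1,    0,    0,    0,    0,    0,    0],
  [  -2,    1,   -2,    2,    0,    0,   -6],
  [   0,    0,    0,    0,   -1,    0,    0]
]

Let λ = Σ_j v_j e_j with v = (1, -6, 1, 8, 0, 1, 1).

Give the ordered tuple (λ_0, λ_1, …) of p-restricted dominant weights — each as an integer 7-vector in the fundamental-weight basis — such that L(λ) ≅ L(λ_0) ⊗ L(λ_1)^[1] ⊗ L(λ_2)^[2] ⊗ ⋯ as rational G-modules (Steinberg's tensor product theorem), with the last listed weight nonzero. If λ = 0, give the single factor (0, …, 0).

((1, 1, 1, 0, 1, 0, 0),)

ω-coordinates c = M·v, v = (1, -6, 1, 8, 0, 1, 1):
  c_1 = 0·1 + (0)·(-6) + 0·1 + 0·8 + 2·0 + 1·1 + 0·1 = 1
  c_2 = 0·1 + (0)·(-6) + 0·1 + 0·8 + 0·0 + 0·1 + 1·1 = 1
  c_3 = 0·1 + (0)·(-6) + 1·1 + 0·8 + 0·0 + 0·1 + 0·1 = 1
  c_4 = 0·1 + (1)·(-6) + 0·1 + 1·8 + 0·0 + 0·1 + (-2)·(1) = 0
  c_5 = 1·1 + (0)·(-6) + 0·1 + 0·8 + 0·0 + 0·1 + 0·1 = 1
  c_6 = (-2)·(1) + (1)·(-6) + (-2)·(1) + 2·8 + 0·0 + 0·1 + (-6)·(1) = 0
  c_7 = 0·1 + (0)·(-6) + 0·1 + 0·8 + (-1)·(0) + 0·1 + 0·1 = 0
Base-2 expansion of each c_i:
  c_1 = 1 = 1·2^0
  c_2 = 1 = 1·2^0
  c_3 = 1 = 1·2^0
  c_4 = 0
  c_5 = 1 = 1·2^0
  c_6 = 0
  c_7 = 0
p-restricted factor λ_0 = (1, 1, 1, 0, 1, 0, 0)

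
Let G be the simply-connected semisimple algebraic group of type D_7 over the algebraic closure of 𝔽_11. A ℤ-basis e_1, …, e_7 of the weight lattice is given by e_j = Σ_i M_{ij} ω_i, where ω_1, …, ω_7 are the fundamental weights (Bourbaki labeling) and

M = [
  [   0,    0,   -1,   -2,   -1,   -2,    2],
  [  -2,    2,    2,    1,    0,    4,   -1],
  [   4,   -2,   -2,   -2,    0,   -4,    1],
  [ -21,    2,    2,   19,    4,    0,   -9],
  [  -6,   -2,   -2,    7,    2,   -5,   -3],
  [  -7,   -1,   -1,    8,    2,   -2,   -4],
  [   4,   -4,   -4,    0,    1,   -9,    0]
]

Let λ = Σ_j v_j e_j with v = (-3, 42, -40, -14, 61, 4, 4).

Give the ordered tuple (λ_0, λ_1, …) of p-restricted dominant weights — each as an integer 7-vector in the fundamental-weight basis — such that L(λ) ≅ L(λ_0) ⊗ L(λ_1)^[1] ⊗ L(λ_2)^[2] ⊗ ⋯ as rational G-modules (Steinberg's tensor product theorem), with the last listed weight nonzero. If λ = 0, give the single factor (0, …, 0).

((7, 8, 0, 9, 6, 5, 5),)

Change of basis e → ω: c = M·v where v = (-3, 42, -40, -14, 61, 4, 4):
  c_1 = (0)·(-3) + (0)·(42) + (-1)·(-40) + (-2)·(-14) + (-1)·(61) + (-2)·(4) + (2)·(4) = 7
  c_2 = (-2)·(-3) + (2)·(42) + (2)·(-40) + (1)·(-14) + (0)·(61) + (4)·(4) + (-1)·(4) = 8
  c_3 = (4)·(-3) + (-2)·(42) + (-2)·(-40) + (-2)·(-14) + (0)·(61) + (-4)·(4) + (1)·(4) = 0
  c_4 = (-21)·(-3) + (2)·(42) + (2)·(-40) + (19)·(-14) + (4)·(61) + (0)·(4) + (-9)·(4) = 9
  c_5 = (-6)·(-3) + (-2)·(42) + (-2)·(-40) + (7)·(-14) + (2)·(61) + (-5)·(4) + (-3)·(4) = 6
  c_6 = (-7)·(-3) + (-1)·(42) + (-1)·(-40) + (8)·(-14) + (2)·(61) + (-2)·(4) + (-4)·(4) = 5
  c_7 = (4)·(-3) + (-4)·(42) + (-4)·(-40) + (0)·(-14) + (1)·(61) + (-9)·(4) + (0)·(4) = 5
Expand coordinatewise in base 11:
  c_1 = 7 = 7·11^0
  c_2 = 8 = 8·11^0
  c_3 = 0
  c_4 = 9 = 9·11^0
  c_5 = 6 = 6·11^0
  c_6 = 5 = 5·11^0
  c_7 = 5 = 5·11^0
λ_0 = (7, 8, 0, 9, 6, 5, 5)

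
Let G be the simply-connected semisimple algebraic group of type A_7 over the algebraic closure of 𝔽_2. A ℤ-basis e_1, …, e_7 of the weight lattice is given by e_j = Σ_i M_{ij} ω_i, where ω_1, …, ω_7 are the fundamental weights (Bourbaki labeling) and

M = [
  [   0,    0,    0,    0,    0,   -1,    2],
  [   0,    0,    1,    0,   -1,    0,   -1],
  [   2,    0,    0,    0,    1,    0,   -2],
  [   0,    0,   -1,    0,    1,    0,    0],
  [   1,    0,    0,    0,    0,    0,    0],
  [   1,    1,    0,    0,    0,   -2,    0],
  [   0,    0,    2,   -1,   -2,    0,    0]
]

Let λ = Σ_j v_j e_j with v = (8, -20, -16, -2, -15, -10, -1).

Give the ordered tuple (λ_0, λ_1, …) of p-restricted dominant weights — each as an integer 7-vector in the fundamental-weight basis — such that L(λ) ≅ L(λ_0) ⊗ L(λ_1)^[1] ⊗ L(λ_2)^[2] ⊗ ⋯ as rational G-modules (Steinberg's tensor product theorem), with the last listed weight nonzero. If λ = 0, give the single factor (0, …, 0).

((0, 0, 1, 1, 0, 0, 0), (0, 0, 1, 0, 0, 0, 0), (0, 0, 0, 0, 0, 0, 0), (1, 0, 0, 0, 1, 1, 0))

Change of basis e → ω: c = M·v where v = (8, -20, -16, -2, -15, -10, -1):
  c_1 = 0*8 + 0*-20 + 0*-16 + 0*-2 + 0*-15 + -1*-10 + 2*-1 = 8
  c_2 = 0*8 + 0*-20 + 1*-16 + 0*-2 + -1*-15 + 0*-10 + -1*-1 = 0
  c_3 = 2*8 + 0*-20 + 0*-16 + 0*-2 + 1*-15 + 0*-10 + -2*-1 = 3
  c_4 = 0*8 + 0*-20 + -1*-16 + 0*-2 + 1*-15 + 0*-10 + 0*-1 = 1
  c_5 = 1*8 + 0*-20 + 0*-16 + 0*-2 + 0*-15 + 0*-10 + 0*-1 = 8
  c_6 = 1*8 + 1*-20 + 0*-16 + 0*-2 + 0*-15 + -2*-10 + 0*-1 = 8
  c_7 = 0*8 + 0*-20 + 2*-16 + -1*-2 + -2*-15 + 0*-10 + 0*-1 = 0
Base-2 expansion of each c_i:
  c_1 = 8 = 0·2^0 + 0·2^1 + 0·2^2 + 1·2^3
  c_2 = 0
  c_3 = 3 = 1·2^0 + 1·2^1
  c_4 = 1 = 1·2^0
  c_5 = 8 = 0·2^0 + 0·2^1 + 0·2^2 + 1·2^3
  c_6 = 8 = 0·2^0 + 0·2^1 + 0·2^2 + 1·2^3
  c_7 = 0
Factor λ_0 = (0, 0, 1, 1, 0, 0, 0)
Factor λ_1 = (0, 0, 1, 0, 0, 0, 0)
Factor λ_2 = (0, 0, 0, 0, 0, 0, 0)
Factor λ_3 = (1, 0, 0, 0, 1, 1, 0)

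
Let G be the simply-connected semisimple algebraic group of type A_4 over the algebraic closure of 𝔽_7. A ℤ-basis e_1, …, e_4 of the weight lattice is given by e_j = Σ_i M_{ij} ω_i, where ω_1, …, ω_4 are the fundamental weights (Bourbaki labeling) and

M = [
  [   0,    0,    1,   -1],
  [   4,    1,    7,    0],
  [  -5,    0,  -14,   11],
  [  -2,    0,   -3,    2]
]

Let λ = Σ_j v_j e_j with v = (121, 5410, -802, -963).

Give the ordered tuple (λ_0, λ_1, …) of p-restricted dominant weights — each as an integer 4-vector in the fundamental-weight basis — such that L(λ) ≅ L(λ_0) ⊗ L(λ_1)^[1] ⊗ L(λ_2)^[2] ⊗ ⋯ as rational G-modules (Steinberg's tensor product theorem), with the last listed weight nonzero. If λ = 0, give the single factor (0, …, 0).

Converting to the ω-basis (c_i = row i of M dotted with v = (121, 5410, -802, -963)):
  c_1 = (0)·(121) + (0)·(5410) + (1)·(-802) + (-1)·(-963) = 161
  c_2 = (4)·(121) + (1)·(5410) + (7)·(-802) + (0)·(-963) = 280
  c_3 = (-5)·(121) + (0)·(5410) + (-14)·(-802) + (11)·(-963) = 30
  c_4 = (-2)·(121) + (0)·(5410) + (-3)·(-802) + (2)·(-963) = 238
p = 7; digits c_i = Σ_j d_{ij}·7^j, 0 ≤ d_{ij} < 7:
  c_1 = 161 = 0·7^0 + 2·7^1 + 3·7^2
  c_2 = 280 = 0·7^0 + 5·7^1 + 5·7^2
  c_3 = 30 = 2·7^0 + 4·7^1
  c_4 = 238 = 0·7^0 + 6·7^1 + 4·7^2
p-restricted factor λ_0 = (0, 0, 2, 0)
p-restricted factor λ_1 = (2, 5, 4, 6)
p-restricted factor λ_2 = (3, 5, 0, 4)

((0, 0, 2, 0), (2, 5, 4, 6), (3, 5, 0, 4))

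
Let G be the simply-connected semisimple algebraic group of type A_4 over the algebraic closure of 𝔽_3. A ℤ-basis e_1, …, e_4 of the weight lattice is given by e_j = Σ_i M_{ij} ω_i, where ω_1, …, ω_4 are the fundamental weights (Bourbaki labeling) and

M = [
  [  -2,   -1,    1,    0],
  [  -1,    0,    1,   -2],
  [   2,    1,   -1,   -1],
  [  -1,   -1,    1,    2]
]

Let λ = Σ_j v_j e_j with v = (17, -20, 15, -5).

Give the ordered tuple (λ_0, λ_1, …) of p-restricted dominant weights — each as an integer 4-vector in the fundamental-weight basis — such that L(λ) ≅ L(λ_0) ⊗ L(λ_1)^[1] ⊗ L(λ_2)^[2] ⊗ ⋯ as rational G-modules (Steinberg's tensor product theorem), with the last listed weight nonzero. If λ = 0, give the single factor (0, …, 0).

Compute c_i = Σ_j M_{ij} v_j with v = (17, -20, 15, -5):
  c_1 = (-2)·(17) + (-1)·(-20) + 1·15 + (0)·(-5) = 1
  c_2 = (-1)·(17) + (0)·(-20) + 1·15 + (-2)·(-5) = 8
  c_3 = 2·17 + (1)·(-20) + (-1)·(15) + (-1)·(-5) = 4
  c_4 = (-1)·(17) + (-1)·(-20) + 1·15 + (2)·(-5) = 8
Writing each c_i in base p = 3:
  c_1 = 1 = 1·3^0
  c_2 = 8 = 2·3^0 + 2·3^1
  c_3 = 4 = 1·3^0 + 1·3^1
  c_4 = 8 = 2·3^0 + 2·3^1
p-restricted factor λ_0 = (1, 2, 1, 2)
p-restricted factor λ_1 = (0, 2, 1, 2)

((1, 2, 1, 2), (0, 2, 1, 2))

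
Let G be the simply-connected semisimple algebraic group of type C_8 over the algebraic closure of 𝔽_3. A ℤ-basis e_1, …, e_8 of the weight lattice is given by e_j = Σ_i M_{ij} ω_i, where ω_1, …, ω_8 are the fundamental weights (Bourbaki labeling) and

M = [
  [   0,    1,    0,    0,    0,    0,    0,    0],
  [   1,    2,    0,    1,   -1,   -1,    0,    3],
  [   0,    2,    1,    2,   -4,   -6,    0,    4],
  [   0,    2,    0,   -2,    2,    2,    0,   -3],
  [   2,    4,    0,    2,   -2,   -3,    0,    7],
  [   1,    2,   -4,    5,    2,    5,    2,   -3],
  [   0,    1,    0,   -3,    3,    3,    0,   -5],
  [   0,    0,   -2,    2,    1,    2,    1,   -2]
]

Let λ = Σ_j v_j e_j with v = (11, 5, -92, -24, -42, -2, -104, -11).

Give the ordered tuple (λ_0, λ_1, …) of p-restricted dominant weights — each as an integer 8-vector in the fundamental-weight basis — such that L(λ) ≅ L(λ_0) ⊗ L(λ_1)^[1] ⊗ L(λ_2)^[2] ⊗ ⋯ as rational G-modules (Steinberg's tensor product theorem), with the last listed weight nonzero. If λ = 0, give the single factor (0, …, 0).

((2, 2, 0, 0, 1, 0, 0, 2), (1, 2, 2, 1, 2, 0, 0, 2))

ω-coordinates c = M·v, v = (11, 5, -92, -24, -42, -2, -104, -11):
  c_1 = 0*11 + 1*5 + 0*-92 + 0*-24 + 0*-42 + 0*-2 + 0*-104 + 0*-11 = 5
  c_2 = 1*11 + 2*5 + 0*-92 + 1*-24 + -1*-42 + -1*-2 + 0*-104 + 3*-11 = 8
  c_3 = 0*11 + 2*5 + 1*-92 + 2*-24 + -4*-42 + -6*-2 + 0*-104 + 4*-11 = 6
  c_4 = 0*11 + 2*5 + 0*-92 + -2*-24 + 2*-42 + 2*-2 + 0*-104 + -3*-11 = 3
  c_5 = 2*11 + 4*5 + 0*-92 + 2*-24 + -2*-42 + -3*-2 + 0*-104 + 7*-11 = 7
  c_6 = 1*11 + 2*5 + -4*-92 + 5*-24 + 2*-42 + 5*-2 + 2*-104 + -3*-11 = 0
  c_7 = 0*11 + 1*5 + 0*-92 + -3*-24 + 3*-42 + 3*-2 + 0*-104 + -5*-11 = 0
  c_8 = 0*11 + 0*5 + -2*-92 + 2*-24 + 1*-42 + 2*-2 + 1*-104 + -2*-11 = 8
Base-3 expansion of each c_i:
  c_1 = 5 = 2·3^0 + 1·3^1
  c_2 = 8 = 2·3^0 + 2·3^1
  c_3 = 6 = 0·3^0 + 2·3^1
  c_4 = 3 = 0·3^0 + 1·3^1
  c_5 = 7 = 1·3^0 + 2·3^1
  c_6 = 0
  c_7 = 0
  c_8 = 8 = 2·3^0 + 2·3^1
Factor λ_0 = (2, 2, 0, 0, 1, 0, 0, 2)
Factor λ_1 = (1, 2, 2, 1, 2, 0, 0, 2)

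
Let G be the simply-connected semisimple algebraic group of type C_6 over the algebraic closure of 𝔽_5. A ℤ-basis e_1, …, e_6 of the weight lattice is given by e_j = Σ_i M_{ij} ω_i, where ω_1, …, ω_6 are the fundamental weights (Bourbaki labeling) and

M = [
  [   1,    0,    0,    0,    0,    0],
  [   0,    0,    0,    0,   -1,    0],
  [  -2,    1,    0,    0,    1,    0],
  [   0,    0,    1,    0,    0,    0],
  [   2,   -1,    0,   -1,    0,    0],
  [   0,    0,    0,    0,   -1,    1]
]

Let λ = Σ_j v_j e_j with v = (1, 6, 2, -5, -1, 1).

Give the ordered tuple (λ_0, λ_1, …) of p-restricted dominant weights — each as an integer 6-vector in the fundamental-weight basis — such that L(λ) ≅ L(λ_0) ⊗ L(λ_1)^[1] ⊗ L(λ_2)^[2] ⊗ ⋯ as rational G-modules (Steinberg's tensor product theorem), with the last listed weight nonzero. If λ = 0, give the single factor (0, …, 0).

In the fundamental-weight basis, λ has coordinates c = M·v (v = (1, 6, 2, -5, -1, 1)):
  c_1 = 1·1 + 0·6 + 0·2 + (0)·(-5) + (0)·(-1) + 0·1 = 1
  c_2 = 0·1 + 0·6 + 0·2 + (0)·(-5) + (-1)·(-1) + 0·1 = 1
  c_3 = (-2)·(1) + 1·6 + 0·2 + (0)·(-5) + (1)·(-1) + 0·1 = 3
  c_4 = 0·1 + 0·6 + 1·2 + (0)·(-5) + (0)·(-1) + 0·1 = 2
  c_5 = 2·1 + (-1)·(6) + 0·2 + (-1)·(-5) + (0)·(-1) + 0·1 = 1
  c_6 = 0·1 + 0·6 + 0·2 + (0)·(-5) + (-1)·(-1) + 1·1 = 2
Writing each c_i in base p = 5:
  c_1 = 1 = 1·5^0
  c_2 = 1 = 1·5^0
  c_3 = 3 = 3·5^0
  c_4 = 2 = 2·5^0
  c_5 = 1 = 1·5^0
  c_6 = 2 = 2·5^0
Factor λ_0 = (1, 1, 3, 2, 1, 2)

((1, 1, 3, 2, 1, 2),)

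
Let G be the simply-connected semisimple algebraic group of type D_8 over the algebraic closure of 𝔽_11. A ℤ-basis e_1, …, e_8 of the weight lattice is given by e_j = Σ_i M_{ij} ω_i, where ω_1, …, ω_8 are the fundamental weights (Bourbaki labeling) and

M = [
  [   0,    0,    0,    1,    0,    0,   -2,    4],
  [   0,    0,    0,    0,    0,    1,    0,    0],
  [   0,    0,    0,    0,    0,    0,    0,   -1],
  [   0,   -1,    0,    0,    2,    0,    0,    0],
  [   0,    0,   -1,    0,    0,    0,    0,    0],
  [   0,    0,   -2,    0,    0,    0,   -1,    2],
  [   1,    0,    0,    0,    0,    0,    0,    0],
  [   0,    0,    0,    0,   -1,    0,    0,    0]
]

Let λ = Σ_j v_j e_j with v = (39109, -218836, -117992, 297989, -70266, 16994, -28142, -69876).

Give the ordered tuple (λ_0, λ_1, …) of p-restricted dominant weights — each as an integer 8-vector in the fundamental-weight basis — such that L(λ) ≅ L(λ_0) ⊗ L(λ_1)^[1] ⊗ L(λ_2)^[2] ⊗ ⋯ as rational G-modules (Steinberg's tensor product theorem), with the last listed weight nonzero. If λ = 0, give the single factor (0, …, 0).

((2, 10, 4, 6, 6, 8, 4, 9), (10, 4, 5, 1, 1, 9, 2, 7), (1, 8, 5, 9, 7, 4, 4, 8), (1, 1, 8, 3, 0, 5, 7, 8), (5, 1, 4, 5, 8, 8, 2, 4))

Compute c_i = Σ_j M_{ij} v_j with v = (39109, -218836, -117992, 297989, -70266, 16994, -28142, -69876):
  c_1 = 0*39109 + 0*-218836 + 0*-117992 + 1*297989 + 0*-70266 + 0*16994 + -2*-28142 + 4*-69876 = 74769
  c_2 = 0*39109 + 0*-218836 + 0*-117992 + 0*297989 + 0*-70266 + 1*16994 + 0*-28142 + 0*-69876 = 16994
  c_3 = 0*39109 + 0*-218836 + 0*-117992 + 0*297989 + 0*-70266 + 0*16994 + 0*-28142 + -1*-69876 = 69876
  c_4 = 0*39109 + -1*-218836 + 0*-117992 + 0*297989 + 2*-70266 + 0*16994 + 0*-28142 + 0*-69876 = 78304
  c_5 = 0*39109 + 0*-218836 + -1*-117992 + 0*297989 + 0*-70266 + 0*16994 + 0*-28142 + 0*-69876 = 117992
  c_6 = 0*39109 + 0*-218836 + -2*-117992 + 0*297989 + 0*-70266 + 0*16994 + -1*-28142 + 2*-69876 = 124374
  c_7 = 1*39109 + 0*-218836 + 0*-117992 + 0*297989 + 0*-70266 + 0*16994 + 0*-28142 + 0*-69876 = 39109
  c_8 = 0*39109 + 0*-218836 + 0*-117992 + 0*297989 + -1*-70266 + 0*16994 + 0*-28142 + 0*-69876 = 70266
Expand coordinatewise in base 11:
  c_1 = 74769 = 2·11^0 + 10·11^1 + 1·11^2 + 1·11^3 + 5·11^4
  c_2 = 16994 = 10·11^0 + 4·11^1 + 8·11^2 + 1·11^3 + 1·11^4
  c_3 = 69876 = 4·11^0 + 5·11^1 + 5·11^2 + 8·11^3 + 4·11^4
  c_4 = 78304 = 6·11^0 + 1·11^1 + 9·11^2 + 3·11^3 + 5·11^4
  c_5 = 117992 = 6·11^0 + 1·11^1 + 7·11^2 + 0·11^3 + 8·11^4
  c_6 = 124374 = 8·11^0 + 9·11^1 + 4·11^2 + 5·11^3 + 8·11^4
  c_7 = 39109 = 4·11^0 + 2·11^1 + 4·11^2 + 7·11^3 + 2·11^4
  c_8 = 70266 = 9·11^0 + 7·11^1 + 8·11^2 + 8·11^3 + 4·11^4
λ_0 = (2, 10, 4, 6, 6, 8, 4, 9)
λ_1 = (10, 4, 5, 1, 1, 9, 2, 7)
λ_2 = (1, 8, 5, 9, 7, 4, 4, 8)
λ_3 = (1, 1, 8, 3, 0, 5, 7, 8)
λ_4 = (5, 1, 4, 5, 8, 8, 2, 4)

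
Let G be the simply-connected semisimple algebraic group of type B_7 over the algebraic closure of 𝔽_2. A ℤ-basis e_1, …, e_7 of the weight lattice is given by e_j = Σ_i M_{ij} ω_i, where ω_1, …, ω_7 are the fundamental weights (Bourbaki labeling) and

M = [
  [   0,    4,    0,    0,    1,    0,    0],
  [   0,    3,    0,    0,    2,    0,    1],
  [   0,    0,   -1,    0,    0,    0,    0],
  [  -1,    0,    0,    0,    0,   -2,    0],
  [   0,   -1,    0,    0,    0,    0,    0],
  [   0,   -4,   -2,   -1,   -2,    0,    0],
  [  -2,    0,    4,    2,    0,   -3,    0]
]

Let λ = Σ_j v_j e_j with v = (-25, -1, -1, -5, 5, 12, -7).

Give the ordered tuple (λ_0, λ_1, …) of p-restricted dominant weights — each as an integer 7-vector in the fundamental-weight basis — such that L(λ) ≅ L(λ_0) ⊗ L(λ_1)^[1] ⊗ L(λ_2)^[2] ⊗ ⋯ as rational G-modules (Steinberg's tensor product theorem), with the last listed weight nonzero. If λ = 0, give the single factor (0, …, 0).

Change of basis e → ω: c = M·v where v = (-25, -1, -1, -5, 5, 12, -7):
  c_1 = (0)·(-25) + (4)·(-1) + (0)·(-1) + (0)·(-5) + (1)·(5) + (0)·(12) + (0)·(-7) = 1
  c_2 = (0)·(-25) + (3)·(-1) + (0)·(-1) + (0)·(-5) + (2)·(5) + (0)·(12) + (1)·(-7) = 0
  c_3 = (0)·(-25) + (0)·(-1) + (-1)·(-1) + (0)·(-5) + (0)·(5) + (0)·(12) + (0)·(-7) = 1
  c_4 = (-1)·(-25) + (0)·(-1) + (0)·(-1) + (0)·(-5) + (0)·(5) + (-2)·(12) + (0)·(-7) = 1
  c_5 = (0)·(-25) + (-1)·(-1) + (0)·(-1) + (0)·(-5) + (0)·(5) + (0)·(12) + (0)·(-7) = 1
  c_6 = (0)·(-25) + (-4)·(-1) + (-2)·(-1) + (-1)·(-5) + (-2)·(5) + (0)·(12) + (0)·(-7) = 1
  c_7 = (-2)·(-25) + (0)·(-1) + (4)·(-1) + (2)·(-5) + (0)·(5) + (-3)·(12) + (0)·(-7) = 0
Expand coordinatewise in base 2:
  c_1 = 1 = 1·2^0
  c_2 = 0
  c_3 = 1 = 1·2^0
  c_4 = 1 = 1·2^0
  c_5 = 1 = 1·2^0
  c_6 = 1 = 1·2^0
  c_7 = 0
Factor λ_0 = (1, 0, 1, 1, 1, 1, 0)

((1, 0, 1, 1, 1, 1, 0),)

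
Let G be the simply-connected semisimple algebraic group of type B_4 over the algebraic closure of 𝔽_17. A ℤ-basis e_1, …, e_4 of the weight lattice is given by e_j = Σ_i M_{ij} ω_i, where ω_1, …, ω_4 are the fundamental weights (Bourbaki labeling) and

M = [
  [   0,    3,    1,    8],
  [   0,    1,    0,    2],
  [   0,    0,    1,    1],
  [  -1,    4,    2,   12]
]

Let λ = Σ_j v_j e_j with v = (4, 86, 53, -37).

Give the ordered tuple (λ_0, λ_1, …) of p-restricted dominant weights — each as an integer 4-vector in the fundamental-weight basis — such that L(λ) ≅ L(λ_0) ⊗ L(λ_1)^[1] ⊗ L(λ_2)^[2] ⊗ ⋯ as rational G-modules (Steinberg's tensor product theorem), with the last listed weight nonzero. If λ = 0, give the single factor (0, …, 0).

((15, 12, 16, 2),)

Converting to the ω-basis (c_i = row i of M dotted with v = (4, 86, 53, -37)):
  c_1 = (0)·(4) + (3)·(86) + (1)·(53) + (8)·(-37) = 15
  c_2 = (0)·(4) + (1)·(86) + (0)·(53) + (2)·(-37) = 12
  c_3 = (0)·(4) + (0)·(86) + (1)·(53) + (1)·(-37) = 16
  c_4 = (-1)·(4) + (4)·(86) + (2)·(53) + (12)·(-37) = 2
Base-17 expansion of each c_i:
  c_1 = 15 = 15·17^0
  c_2 = 12 = 12·17^0
  c_3 = 16 = 16·17^0
  c_4 = 2 = 2·17^0
Factor λ_0 = (15, 12, 16, 2)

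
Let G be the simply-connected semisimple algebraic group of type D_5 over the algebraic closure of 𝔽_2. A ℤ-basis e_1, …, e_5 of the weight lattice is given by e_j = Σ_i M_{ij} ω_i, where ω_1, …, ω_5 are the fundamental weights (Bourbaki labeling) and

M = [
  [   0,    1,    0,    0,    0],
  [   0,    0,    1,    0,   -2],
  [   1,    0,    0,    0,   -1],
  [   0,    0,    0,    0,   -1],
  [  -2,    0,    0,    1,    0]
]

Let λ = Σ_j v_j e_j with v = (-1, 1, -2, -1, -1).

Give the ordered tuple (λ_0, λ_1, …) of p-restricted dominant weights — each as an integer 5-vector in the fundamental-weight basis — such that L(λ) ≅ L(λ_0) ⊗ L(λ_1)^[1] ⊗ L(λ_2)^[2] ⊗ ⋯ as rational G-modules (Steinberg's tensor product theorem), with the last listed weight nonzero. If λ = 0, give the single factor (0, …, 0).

((1, 0, 0, 1, 1),)

Change of basis e → ω: c = M·v where v = (-1, 1, -2, -1, -1):
  c_1 = 0*-1 + 1*1 + 0*-2 + 0*-1 + 0*-1 = 1
  c_2 = 0*-1 + 0*1 + 1*-2 + 0*-1 + -2*-1 = 0
  c_3 = 1*-1 + 0*1 + 0*-2 + 0*-1 + -1*-1 = 0
  c_4 = 0*-1 + 0*1 + 0*-2 + 0*-1 + -1*-1 = 1
  c_5 = -2*-1 + 0*1 + 0*-2 + 1*-1 + 0*-1 = 1
p = 2; digits c_i = Σ_j d_{ij}·2^j, 0 ≤ d_{ij} < 2:
  c_1 = 1 = 1·2^0
  c_2 = 0
  c_3 = 0
  c_4 = 1 = 1·2^0
  c_5 = 1 = 1·2^0
Factor λ_0 = (1, 0, 0, 1, 1)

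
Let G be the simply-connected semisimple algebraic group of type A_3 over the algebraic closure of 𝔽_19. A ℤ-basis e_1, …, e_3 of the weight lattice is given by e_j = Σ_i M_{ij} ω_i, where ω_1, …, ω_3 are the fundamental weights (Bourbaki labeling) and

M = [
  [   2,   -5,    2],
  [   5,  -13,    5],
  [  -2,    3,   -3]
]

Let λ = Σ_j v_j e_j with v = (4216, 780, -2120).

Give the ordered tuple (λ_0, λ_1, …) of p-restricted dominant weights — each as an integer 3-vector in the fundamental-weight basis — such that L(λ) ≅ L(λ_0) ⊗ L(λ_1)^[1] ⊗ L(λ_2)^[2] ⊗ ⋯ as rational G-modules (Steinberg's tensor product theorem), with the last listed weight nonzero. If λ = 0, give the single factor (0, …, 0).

((7, 17, 2), (15, 17, 14))

In the fundamental-weight basis, λ has coordinates c = M·v (v = (4216, 780, -2120)):
  c_1 = (2)·(4216) + (-5)·(780) + (2)·(-2120) = 292
  c_2 = (5)·(4216) + (-13)·(780) + (5)·(-2120) = 340
  c_3 = (-2)·(4216) + (3)·(780) + (-3)·(-2120) = 268
Writing each c_i in base p = 19:
  c_1 = 292 = 7·19^0 + 15·19^1
  c_2 = 340 = 17·19^0 + 17·19^1
  c_3 = 268 = 2·19^0 + 14·19^1
Factor λ_0 = (7, 17, 2)
Factor λ_1 = (15, 17, 14)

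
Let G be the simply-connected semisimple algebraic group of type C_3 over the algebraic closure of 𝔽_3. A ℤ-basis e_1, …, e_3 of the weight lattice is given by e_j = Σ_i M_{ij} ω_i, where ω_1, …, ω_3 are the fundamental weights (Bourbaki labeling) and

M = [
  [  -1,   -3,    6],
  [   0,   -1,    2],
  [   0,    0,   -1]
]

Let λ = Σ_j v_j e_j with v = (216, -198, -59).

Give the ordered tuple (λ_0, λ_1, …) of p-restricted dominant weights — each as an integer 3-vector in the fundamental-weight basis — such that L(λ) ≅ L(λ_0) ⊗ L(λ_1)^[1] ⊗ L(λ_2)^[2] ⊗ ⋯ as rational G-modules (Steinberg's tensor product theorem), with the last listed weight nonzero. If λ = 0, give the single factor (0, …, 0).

Compute c_i = Σ_j M_{ij} v_j with v = (216, -198, -59):
  c_1 = (-1)·(216) + (-3)·(-198) + (6)·(-59) = 24
  c_2 = 0·216 + (-1)·(-198) + (2)·(-59) = 80
  c_3 = 0·216 + (0)·(-198) + (-1)·(-59) = 59
Expand coordinatewise in base 3:
  c_1 = 24 = 0·3^0 + 2·3^1 + 2·3^2
  c_2 = 80 = 2·3^0 + 2·3^1 + 2·3^2 + 2·3^3
  c_3 = 59 = 2·3^0 + 1·3^1 + 0·3^2 + 2·3^3
λ_0 = (0, 2, 2)
λ_1 = (2, 2, 1)
λ_2 = (2, 2, 0)
λ_3 = (0, 2, 2)

((0, 2, 2), (2, 2, 1), (2, 2, 0), (0, 2, 2))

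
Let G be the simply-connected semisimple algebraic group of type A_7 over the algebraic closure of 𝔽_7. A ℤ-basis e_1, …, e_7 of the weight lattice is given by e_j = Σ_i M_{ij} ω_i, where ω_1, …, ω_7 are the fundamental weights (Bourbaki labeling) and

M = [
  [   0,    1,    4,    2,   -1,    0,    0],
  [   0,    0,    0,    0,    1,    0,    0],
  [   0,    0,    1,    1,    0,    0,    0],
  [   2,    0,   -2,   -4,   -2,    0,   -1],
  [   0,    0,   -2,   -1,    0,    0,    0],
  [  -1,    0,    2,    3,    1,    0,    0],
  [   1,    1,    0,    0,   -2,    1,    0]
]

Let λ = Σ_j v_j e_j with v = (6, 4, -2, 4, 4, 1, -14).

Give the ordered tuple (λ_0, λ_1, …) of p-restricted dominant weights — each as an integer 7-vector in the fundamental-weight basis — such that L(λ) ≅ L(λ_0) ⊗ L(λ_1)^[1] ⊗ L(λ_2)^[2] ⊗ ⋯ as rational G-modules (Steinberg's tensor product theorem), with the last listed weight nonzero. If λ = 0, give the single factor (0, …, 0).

((0, 4, 2, 6, 0, 6, 3),)

Change of basis e → ω: c = M·v where v = (6, 4, -2, 4, 4, 1, -14):
  c_1 = (0)·(6) + (1)·(4) + (4)·(-2) + (2)·(4) + (-1)·(4) + (0)·(1) + (0)·(-14) = 0
  c_2 = (0)·(6) + (0)·(4) + (0)·(-2) + (0)·(4) + (1)·(4) + (0)·(1) + (0)·(-14) = 4
  c_3 = (0)·(6) + (0)·(4) + (1)·(-2) + (1)·(4) + (0)·(4) + (0)·(1) + (0)·(-14) = 2
  c_4 = (2)·(6) + (0)·(4) + (-2)·(-2) + (-4)·(4) + (-2)·(4) + (0)·(1) + (-1)·(-14) = 6
  c_5 = (0)·(6) + (0)·(4) + (-2)·(-2) + (-1)·(4) + (0)·(4) + (0)·(1) + (0)·(-14) = 0
  c_6 = (-1)·(6) + (0)·(4) + (2)·(-2) + (3)·(4) + (1)·(4) + (0)·(1) + (0)·(-14) = 6
  c_7 = (1)·(6) + (1)·(4) + (0)·(-2) + (0)·(4) + (-2)·(4) + (1)·(1) + (0)·(-14) = 3
Writing each c_i in base p = 7:
  c_1 = 0
  c_2 = 4 = 4·7^0
  c_3 = 2 = 2·7^0
  c_4 = 6 = 6·7^0
  c_5 = 0
  c_6 = 6 = 6·7^0
  c_7 = 3 = 3·7^0
λ_0 = (0, 4, 2, 6, 0, 6, 3)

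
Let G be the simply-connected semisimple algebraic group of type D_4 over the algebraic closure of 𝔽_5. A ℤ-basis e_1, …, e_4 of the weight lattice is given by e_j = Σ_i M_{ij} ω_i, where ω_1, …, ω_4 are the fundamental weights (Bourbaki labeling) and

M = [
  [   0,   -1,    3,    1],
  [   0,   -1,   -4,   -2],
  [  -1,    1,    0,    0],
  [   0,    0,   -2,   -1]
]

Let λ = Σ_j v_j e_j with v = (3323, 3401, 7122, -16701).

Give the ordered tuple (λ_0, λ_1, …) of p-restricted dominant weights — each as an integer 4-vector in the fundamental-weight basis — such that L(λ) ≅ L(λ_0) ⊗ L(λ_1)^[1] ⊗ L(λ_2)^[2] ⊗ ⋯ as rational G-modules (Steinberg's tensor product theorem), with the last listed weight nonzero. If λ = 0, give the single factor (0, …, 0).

((4, 3, 3, 2), (2, 2, 0, 1), (0, 0, 3, 3), (0, 2, 0, 4), (2, 2, 0, 3))

Converting to the ω-basis (c_i = row i of M dotted with v = (3323, 3401, 7122, -16701)):
  c_1 = 0·3323 + (-1)·(3401) + 3·7122 + (1)·(-16701) = 1264
  c_2 = 0·3323 + (-1)·(3401) + (-4)·(7122) + (-2)·(-16701) = 1513
  c_3 = (-1)·(3323) + 1·3401 + 0·7122 + (0)·(-16701) = 78
  c_4 = 0·3323 + 0·3401 + (-2)·(7122) + (-1)·(-16701) = 2457
p = 5; digits c_i = Σ_j d_{ij}·5^j, 0 ≤ d_{ij} < 5:
  c_1 = 1264 = 4·5^0 + 2·5^1 + 0·5^2 + 0·5^3 + 2·5^4
  c_2 = 1513 = 3·5^0 + 2·5^1 + 0·5^2 + 2·5^3 + 2·5^4
  c_3 = 78 = 3·5^0 + 0·5^1 + 3·5^2
  c_4 = 2457 = 2·5^0 + 1·5^1 + 3·5^2 + 4·5^3 + 3·5^4
p-restricted factor λ_0 = (4, 3, 3, 2)
p-restricted factor λ_1 = (2, 2, 0, 1)
p-restricted factor λ_2 = (0, 0, 3, 3)
p-restricted factor λ_3 = (0, 2, 0, 4)
p-restricted factor λ_4 = (2, 2, 0, 3)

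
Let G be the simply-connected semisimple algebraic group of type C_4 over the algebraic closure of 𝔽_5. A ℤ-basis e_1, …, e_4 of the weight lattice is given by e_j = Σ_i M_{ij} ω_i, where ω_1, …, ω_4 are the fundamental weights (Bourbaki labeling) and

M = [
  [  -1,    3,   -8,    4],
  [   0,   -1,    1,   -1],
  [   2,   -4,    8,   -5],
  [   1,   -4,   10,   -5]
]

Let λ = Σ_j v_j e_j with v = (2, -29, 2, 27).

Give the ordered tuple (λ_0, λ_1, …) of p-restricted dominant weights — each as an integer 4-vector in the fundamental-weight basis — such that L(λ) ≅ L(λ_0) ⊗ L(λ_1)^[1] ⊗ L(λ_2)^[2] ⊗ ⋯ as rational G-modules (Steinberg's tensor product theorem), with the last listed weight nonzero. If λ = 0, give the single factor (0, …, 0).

In the fundamental-weight basis, λ has coordinates c = M·v (v = (2, -29, 2, 27)):
  c_1 = (-1)·(2) + (3)·(-29) + (-8)·(2) + 4·27 = 3
  c_2 = 0·2 + (-1)·(-29) + 1·2 + (-1)·(27) = 4
  c_3 = 2·2 + (-4)·(-29) + 8·2 + (-5)·(27) = 1
  c_4 = 1·2 + (-4)·(-29) + 10·2 + (-5)·(27) = 3
Expand coordinatewise in base 5:
  c_1 = 3 = 3·5^0
  c_2 = 4 = 4·5^0
  c_3 = 1 = 1·5^0
  c_4 = 3 = 3·5^0
p-restricted factor λ_0 = (3, 4, 1, 3)

((3, 4, 1, 3),)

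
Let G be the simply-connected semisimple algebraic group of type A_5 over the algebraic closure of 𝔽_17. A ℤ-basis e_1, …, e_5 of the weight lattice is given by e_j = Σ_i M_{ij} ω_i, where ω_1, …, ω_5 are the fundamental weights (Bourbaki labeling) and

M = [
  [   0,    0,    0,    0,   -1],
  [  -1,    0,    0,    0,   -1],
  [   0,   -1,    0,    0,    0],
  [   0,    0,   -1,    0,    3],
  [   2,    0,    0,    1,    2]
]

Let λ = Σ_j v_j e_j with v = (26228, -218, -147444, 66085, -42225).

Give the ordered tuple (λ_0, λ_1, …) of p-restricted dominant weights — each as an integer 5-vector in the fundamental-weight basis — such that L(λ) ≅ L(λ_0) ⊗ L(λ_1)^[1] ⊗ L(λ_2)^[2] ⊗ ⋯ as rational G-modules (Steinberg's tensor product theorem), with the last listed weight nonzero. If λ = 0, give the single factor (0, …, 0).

((14, 0, 14, 12, 6), (1, 6, 12, 14, 16), (10, 4, 0, 3, 15), (8, 3, 0, 4, 6))

Compute c_i = Σ_j M_{ij} v_j with v = (26228, -218, -147444, 66085, -42225):
  c_1 = 0·26228 + (0)·(-218) + (0)·(-147444) + 0·66085 + (-1)·(-42225) = 42225
  c_2 = (-1)·(26228) + (0)·(-218) + (0)·(-147444) + 0·66085 + (-1)·(-42225) = 15997
  c_3 = 0·26228 + (-1)·(-218) + (0)·(-147444) + 0·66085 + (0)·(-42225) = 218
  c_4 = 0·26228 + (0)·(-218) + (-1)·(-147444) + 0·66085 + (3)·(-42225) = 20769
  c_5 = 2·26228 + (0)·(-218) + (0)·(-147444) + 1·66085 + (2)·(-42225) = 34091
p = 17; digits c_i = Σ_j d_{ij}·17^j, 0 ≤ d_{ij} < 17:
  c_1 = 42225 = 14·17^0 + 1·17^1 + 10·17^2 + 8·17^3
  c_2 = 15997 = 0·17^0 + 6·17^1 + 4·17^2 + 3·17^3
  c_3 = 218 = 14·17^0 + 12·17^1
  c_4 = 20769 = 12·17^0 + 14·17^1 + 3·17^2 + 4·17^3
  c_5 = 34091 = 6·17^0 + 16·17^1 + 15·17^2 + 6·17^3
λ_0 = (14, 0, 14, 12, 6)
λ_1 = (1, 6, 12, 14, 16)
λ_2 = (10, 4, 0, 3, 15)
λ_3 = (8, 3, 0, 4, 6)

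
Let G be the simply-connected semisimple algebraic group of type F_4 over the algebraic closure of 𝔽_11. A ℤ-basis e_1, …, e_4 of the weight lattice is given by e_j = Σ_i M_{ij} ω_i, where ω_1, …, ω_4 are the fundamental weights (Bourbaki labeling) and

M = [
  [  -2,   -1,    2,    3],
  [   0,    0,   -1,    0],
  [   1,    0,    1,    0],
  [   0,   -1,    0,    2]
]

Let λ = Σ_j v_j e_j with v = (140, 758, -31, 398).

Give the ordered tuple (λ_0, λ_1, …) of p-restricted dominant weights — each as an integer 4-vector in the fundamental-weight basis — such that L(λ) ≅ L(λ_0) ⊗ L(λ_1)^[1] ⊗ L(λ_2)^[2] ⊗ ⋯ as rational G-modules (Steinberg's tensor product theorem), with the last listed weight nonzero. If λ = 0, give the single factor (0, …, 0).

Compute c_i = Σ_j M_{ij} v_j with v = (140, 758, -31, 398):
  c_1 = -2*140 + -1*758 + 2*-31 + 3*398 = 94
  c_2 = 0*140 + 0*758 + -1*-31 + 0*398 = 31
  c_3 = 1*140 + 0*758 + 1*-31 + 0*398 = 109
  c_4 = 0*140 + -1*758 + 0*-31 + 2*398 = 38
Expand coordinatewise in base 11:
  c_1 = 94 = 6·11^0 + 8·11^1
  c_2 = 31 = 9·11^0 + 2·11^1
  c_3 = 109 = 10·11^0 + 9·11^1
  c_4 = 38 = 5·11^0 + 3·11^1
p-restricted factor λ_0 = (6, 9, 10, 5)
p-restricted factor λ_1 = (8, 2, 9, 3)

((6, 9, 10, 5), (8, 2, 9, 3))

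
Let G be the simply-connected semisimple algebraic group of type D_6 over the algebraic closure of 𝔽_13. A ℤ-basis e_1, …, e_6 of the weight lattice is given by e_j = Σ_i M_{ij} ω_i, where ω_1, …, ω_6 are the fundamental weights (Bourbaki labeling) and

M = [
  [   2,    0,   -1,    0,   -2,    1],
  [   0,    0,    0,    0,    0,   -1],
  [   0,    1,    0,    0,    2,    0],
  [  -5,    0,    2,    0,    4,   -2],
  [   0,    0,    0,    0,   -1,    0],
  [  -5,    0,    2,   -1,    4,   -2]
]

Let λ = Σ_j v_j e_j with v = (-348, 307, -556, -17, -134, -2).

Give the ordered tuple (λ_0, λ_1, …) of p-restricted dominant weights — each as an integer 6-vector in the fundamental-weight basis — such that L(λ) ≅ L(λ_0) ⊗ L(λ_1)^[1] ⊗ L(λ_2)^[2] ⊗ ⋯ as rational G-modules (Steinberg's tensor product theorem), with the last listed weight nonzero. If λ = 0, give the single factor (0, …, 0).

((9, 2, 0, 5, 4, 9), (9, 0, 3, 7, 10, 8))

ω-coordinates c = M·v, v = (-348, 307, -556, -17, -134, -2):
  c_1 = 2*-348 + 0*307 + -1*-556 + 0*-17 + -2*-134 + 1*-2 = 126
  c_2 = 0*-348 + 0*307 + 0*-556 + 0*-17 + 0*-134 + -1*-2 = 2
  c_3 = 0*-348 + 1*307 + 0*-556 + 0*-17 + 2*-134 + 0*-2 = 39
  c_4 = -5*-348 + 0*307 + 2*-556 + 0*-17 + 4*-134 + -2*-2 = 96
  c_5 = 0*-348 + 0*307 + 0*-556 + 0*-17 + -1*-134 + 0*-2 = 134
  c_6 = -5*-348 + 0*307 + 2*-556 + -1*-17 + 4*-134 + -2*-2 = 113
Base-13 expansion of each c_i:
  c_1 = 126 = 9·13^0 + 9·13^1
  c_2 = 2 = 2·13^0
  c_3 = 39 = 0·13^0 + 3·13^1
  c_4 = 96 = 5·13^0 + 7·13^1
  c_5 = 134 = 4·13^0 + 10·13^1
  c_6 = 113 = 9·13^0 + 8·13^1
Factor λ_0 = (9, 2, 0, 5, 4, 9)
Factor λ_1 = (9, 0, 3, 7, 10, 8)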